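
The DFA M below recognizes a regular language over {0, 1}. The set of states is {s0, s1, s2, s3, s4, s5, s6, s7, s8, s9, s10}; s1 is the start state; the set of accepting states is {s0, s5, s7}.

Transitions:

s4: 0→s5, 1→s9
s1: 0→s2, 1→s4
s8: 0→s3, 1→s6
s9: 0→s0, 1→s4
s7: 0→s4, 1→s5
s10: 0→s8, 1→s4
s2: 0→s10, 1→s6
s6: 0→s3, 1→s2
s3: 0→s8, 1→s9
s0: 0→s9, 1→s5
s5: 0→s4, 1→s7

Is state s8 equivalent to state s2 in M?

P0 = {s0,s5,s7} | {s1,s2,s3,s4,s6,s8,s9,s10}.
On input 0, block {s1,s2,s3,s4,s6,s8,s9,s10} splits into {s1,s2,s3,s6,s8,s10} and {s4,s9}.
Refine {s1,s2,s3,s6,s8,s10} on symbol 1: members go to different blocks, giving {s1,s3,s10} and {s2,s6,s8}.
The partition is now stable with 4 blocks: {s0,s5,s7} | {s1,s3,s10} | {s4,s9} | {s2,s6,s8}.
s8 and s2 lie in the same block of the stable partition, so they are equivalent — no string distinguishes them.

Yes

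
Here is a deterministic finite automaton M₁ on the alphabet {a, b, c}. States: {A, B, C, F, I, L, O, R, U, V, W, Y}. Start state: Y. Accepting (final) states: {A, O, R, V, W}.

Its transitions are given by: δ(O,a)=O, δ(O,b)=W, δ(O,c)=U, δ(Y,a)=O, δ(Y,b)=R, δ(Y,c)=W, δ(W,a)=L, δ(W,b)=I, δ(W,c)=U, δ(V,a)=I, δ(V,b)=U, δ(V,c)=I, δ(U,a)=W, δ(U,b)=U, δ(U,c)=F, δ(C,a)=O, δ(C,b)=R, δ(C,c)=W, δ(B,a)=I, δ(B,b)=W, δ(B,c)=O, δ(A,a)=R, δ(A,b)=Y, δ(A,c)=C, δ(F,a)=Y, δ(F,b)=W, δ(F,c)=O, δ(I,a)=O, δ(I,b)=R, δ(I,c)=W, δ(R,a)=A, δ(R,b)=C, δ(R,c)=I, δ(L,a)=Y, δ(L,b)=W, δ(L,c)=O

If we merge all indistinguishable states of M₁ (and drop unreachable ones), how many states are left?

Reachable states from the start: {A,C,F,I,L,O,R,U,W,Y}. Unreachable: {B,V} — drop them.
P0 = {A,O,R,W} | {C,F,I,L,U,Y}.
Refine {A,O,R,W} on symbol a: members go to different blocks, giving {A,O,R} and {W}.
Refine {A,O,R} on symbol b: members go to different blocks, giving {A,R} and {O}.
Refine {C,F,I,L,U,Y} on symbol a: members go to different blocks, giving {C,I,Y} and {F,L} and {U}.
The partition is now stable with 6 blocks: {A,R} | {C,I,Y} | {W} | {O} | {F,L} | {U}.

6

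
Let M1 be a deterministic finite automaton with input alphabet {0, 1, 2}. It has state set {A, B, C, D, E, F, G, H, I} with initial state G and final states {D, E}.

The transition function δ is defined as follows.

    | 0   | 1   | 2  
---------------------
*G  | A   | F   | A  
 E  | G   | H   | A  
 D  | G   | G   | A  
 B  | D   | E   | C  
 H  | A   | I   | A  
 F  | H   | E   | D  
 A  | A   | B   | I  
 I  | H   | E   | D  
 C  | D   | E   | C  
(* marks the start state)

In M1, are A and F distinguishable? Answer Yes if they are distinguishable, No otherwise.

Yes

Start with accepting vs non-accepting: {D,E} | {A,B,C,F,G,H,I}.
Split {A,B,C,F,G,H,I} by δ(·,0) → {A,F,G,H,I} and {B,C}.
Split {A,F,G,H,I} by δ(·,1) → {F,I} and {G,H} and {A}.
The partition is now stable with 5 blocks: {D,E} | {F,I} | {B,C} | {G,H} | {A}.
A and F end up in different blocks, so they are distinguishable. For instance, the string '1' is accepted from only F.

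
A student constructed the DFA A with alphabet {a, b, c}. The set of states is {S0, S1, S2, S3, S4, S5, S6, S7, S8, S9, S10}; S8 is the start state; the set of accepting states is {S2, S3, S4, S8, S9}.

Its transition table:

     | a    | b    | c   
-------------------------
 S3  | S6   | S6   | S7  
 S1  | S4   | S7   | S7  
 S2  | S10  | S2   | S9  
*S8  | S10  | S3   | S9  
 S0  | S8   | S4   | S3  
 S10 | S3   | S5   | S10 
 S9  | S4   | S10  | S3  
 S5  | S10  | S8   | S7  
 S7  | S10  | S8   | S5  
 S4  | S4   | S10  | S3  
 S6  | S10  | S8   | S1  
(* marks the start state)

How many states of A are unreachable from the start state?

Starting at S8 and following transitions, the reachable set is {S1, S3, S4, S5, S6, S7, S8, S9, S10}. That leaves S0, S2 unreachable — 2 in total.

2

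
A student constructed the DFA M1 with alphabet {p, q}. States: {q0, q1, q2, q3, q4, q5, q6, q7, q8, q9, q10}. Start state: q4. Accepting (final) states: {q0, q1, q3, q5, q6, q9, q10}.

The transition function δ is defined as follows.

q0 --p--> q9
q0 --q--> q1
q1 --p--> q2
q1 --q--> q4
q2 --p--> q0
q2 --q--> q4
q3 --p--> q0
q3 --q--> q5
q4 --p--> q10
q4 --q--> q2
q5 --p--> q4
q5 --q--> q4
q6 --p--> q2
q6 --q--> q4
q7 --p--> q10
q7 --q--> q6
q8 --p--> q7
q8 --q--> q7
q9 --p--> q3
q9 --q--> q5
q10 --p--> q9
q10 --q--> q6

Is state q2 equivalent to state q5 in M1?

No

States {q7,q8} cannot be reached from the start state, so discard them.
Initial partition by acceptance: {q0,q1,q3,q5,q6,q9,q10} | {q2,q4}.
Split {q0,q1,q3,q5,q6,q9,q10} by δ(·,p) → {q0,q3,q9,q10} and {q1,q5,q6}.
No further refinement is possible. Final partition (3 blocks): {q0,q3,q9,q10} | {q2,q4} | {q1,q5,q6}.
q2 and q5 end up in different blocks, so they are distinguishable. For instance, the string 'ε' is accepted from only q5.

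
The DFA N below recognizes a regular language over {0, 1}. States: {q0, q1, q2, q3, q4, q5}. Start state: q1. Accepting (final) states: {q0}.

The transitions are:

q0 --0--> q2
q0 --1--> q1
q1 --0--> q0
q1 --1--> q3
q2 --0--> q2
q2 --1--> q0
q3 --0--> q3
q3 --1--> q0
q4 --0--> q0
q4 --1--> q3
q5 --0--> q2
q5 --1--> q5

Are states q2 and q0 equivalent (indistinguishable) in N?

No

First remove the unreachable states {q4,q5}; 4 states remain.
P0 = {q0} | {q1,q2,q3}.
On input 0, block {q1,q2,q3} splits into {q2,q3} and {q1}.
No further refinement is possible. Final partition (3 blocks): {q0} | {q2,q3} | {q1}.
q2 and q0 end up in different blocks, so they are distinguishable. For instance, the string 'ε' is accepted from only q0.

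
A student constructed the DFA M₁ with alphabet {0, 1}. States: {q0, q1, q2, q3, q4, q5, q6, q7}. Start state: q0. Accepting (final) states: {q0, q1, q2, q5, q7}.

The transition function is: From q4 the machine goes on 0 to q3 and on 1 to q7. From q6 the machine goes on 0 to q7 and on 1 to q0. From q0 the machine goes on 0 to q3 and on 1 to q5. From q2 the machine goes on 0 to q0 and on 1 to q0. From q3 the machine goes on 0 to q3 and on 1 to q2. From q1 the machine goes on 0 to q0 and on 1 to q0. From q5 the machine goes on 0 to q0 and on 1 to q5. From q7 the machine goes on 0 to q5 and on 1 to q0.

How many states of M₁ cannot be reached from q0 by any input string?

4

No path from q0 leads to q1, q4, q6, q7; the other 4 states are all reachable.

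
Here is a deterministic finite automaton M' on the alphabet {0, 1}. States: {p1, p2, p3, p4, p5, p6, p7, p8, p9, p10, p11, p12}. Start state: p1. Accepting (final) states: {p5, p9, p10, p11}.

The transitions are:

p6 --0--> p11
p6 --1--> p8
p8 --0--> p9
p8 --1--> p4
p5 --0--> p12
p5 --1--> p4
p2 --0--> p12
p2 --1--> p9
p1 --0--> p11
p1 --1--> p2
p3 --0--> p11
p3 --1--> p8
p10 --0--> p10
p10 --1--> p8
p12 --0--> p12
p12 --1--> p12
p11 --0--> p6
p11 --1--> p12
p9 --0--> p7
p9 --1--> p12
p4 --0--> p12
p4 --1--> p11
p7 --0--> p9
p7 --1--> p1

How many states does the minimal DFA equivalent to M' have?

5

First remove the unreachable states {p3,p5,p10}; 9 states remain.
Initial partition by acceptance: {p9,p11} | {p1,p2,p4,p6,p7,p8,p12}.
Refine {p1,p2,p4,p6,p7,p8,p12} on symbol 0: members go to different blocks, giving {p1,p6,p7,p8} and {p2,p4,p12}.
Split {p1,p6,p7,p8} by δ(·,1) → {p1,p8} and {p6,p7}.
Refine {p2,p4,p12} on symbol 1: members go to different blocks, giving {p2,p4} and {p12}.
Stable partition: {p9,p11} | {p1,p8} | {p2,p4} | {p6,p7} | {p12} — 5 equivalence classes.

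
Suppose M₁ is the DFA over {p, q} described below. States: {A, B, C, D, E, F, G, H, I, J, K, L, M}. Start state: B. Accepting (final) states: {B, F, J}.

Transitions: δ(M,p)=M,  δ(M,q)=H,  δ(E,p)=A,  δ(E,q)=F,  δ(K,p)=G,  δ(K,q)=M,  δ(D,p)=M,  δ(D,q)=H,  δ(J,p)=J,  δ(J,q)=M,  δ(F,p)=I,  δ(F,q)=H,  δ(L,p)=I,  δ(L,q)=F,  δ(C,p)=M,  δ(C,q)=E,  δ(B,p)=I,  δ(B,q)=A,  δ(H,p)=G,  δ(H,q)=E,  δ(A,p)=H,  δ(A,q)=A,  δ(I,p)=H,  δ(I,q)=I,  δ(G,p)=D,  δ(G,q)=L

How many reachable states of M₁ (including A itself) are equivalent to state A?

2

States {C,J,K} cannot be reached from the start state, so discard them.
Initial partition by acceptance: {B,F} | {A,D,E,G,H,I,L,M}.
Refine {A,D,E,G,H,I,L,M} on symbol q: members go to different blocks, giving {A,D,G,H,I,M} and {E,L}.
Split {A,D,G,H,I,M} by δ(·,q) → {A,D,I,M} and {G,H}.
Split {B,F} by δ(·,q) → {B} and {F}.
On input p, block {A,D,I,M} splits into {A,I} and {D,M}.
Split {G,H} by δ(·,p) → {G} and {H}.
No further refinement is possible. Final partition (7 blocks): {B} | {A,I} | {E,L} | {G} | {F} | {D,M} | {H}.
The equivalence class containing A is {A,I}, of size 2.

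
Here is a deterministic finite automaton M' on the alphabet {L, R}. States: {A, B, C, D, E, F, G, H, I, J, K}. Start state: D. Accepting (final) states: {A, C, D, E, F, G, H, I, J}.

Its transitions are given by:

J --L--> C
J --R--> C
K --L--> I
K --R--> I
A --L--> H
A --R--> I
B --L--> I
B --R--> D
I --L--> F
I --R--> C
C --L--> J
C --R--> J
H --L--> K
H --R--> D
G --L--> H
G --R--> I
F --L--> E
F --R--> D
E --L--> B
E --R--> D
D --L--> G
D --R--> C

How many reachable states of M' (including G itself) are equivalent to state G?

First remove the unreachable states {A}; 10 states remain.
P0 = {C,D,E,F,G,H,I,J} | {B,K}.
Split {C,D,E,F,G,H,I,J} by δ(·,L) → {C,D,F,G,I,J} and {E,H}.
Refine {C,D,F,G,I,J} on symbol L: members go to different blocks, giving {C,D,I,J} and {F,G}.
Refine {C,D,I,J} on symbol L: members go to different blocks, giving {C,J} and {D,I}.
No further refinement is possible. Final partition (5 blocks): {C,J} | {B,K} | {E,H} | {F,G} | {D,I}.
State G belongs to the block {F,G}, which has 2 states.

2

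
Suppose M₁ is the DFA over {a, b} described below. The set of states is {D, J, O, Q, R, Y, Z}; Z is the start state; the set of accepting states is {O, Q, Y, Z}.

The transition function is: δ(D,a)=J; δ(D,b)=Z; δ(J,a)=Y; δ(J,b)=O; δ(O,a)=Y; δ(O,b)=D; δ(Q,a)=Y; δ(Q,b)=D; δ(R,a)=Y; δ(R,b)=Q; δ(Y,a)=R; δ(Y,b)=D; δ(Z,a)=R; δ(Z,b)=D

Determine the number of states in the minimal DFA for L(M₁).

Every state is reachable, so we keep all 7.
Initial partition by acceptance: {O,Q,Y,Z} | {D,J,R}.
On input a, block {O,Q,Y,Z} splits into {O,Q} and {Y,Z}.
Split {D,J,R} by δ(·,a) → {J,R} and {D}.
The partition is now stable with 4 blocks: {O,Q} | {J,R} | {Y,Z} | {D}.

4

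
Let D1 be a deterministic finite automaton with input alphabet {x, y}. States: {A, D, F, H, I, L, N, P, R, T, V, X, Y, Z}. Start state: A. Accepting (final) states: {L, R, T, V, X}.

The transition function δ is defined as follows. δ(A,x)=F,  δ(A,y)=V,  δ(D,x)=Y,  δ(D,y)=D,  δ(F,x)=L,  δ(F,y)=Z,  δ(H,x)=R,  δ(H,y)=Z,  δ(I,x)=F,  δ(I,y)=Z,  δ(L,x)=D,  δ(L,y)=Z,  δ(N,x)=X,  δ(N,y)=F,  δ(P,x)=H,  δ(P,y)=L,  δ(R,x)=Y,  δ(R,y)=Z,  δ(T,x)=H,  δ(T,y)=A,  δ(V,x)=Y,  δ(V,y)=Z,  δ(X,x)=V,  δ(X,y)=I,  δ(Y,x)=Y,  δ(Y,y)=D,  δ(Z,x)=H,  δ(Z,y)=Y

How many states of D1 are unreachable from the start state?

Starting at A and following transitions, the reachable set is {A, D, F, H, L, R, V, Y, Z}. That leaves I, N, P, T, X unreachable — 5 in total.

5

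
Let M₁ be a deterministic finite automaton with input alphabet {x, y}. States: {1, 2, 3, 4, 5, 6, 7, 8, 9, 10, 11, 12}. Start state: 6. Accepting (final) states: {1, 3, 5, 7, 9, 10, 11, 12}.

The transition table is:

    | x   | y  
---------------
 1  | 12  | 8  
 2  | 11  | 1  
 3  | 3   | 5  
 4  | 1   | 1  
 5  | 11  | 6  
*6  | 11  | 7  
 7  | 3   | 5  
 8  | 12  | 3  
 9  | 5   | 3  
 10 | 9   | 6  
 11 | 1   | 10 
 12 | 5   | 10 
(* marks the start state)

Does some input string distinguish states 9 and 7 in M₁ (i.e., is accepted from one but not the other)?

States {2,4} cannot be reached from the start state, so discard them.
Initial partition by acceptance: {1,3,5,7,9,10,11,12} | {6,8}.
Refine {1,3,5,7,9,10,11,12} on symbol y: members go to different blocks, giving {3,7,9,11,12} and {1,5,10}.
Refine {3,7,9,11,12} on symbol x: members go to different blocks, giving {9,11,12} and {3,7}.
Refine {9,11,12} on symbol y: members go to different blocks, giving {11,12} and {9}.
On input x, block {1,5,10} splits into {1,5} and {10}.
No further refinement is possible. Final partition (6 blocks): {11,12} | {6,8} | {1,5} | {3,7} | {9} | {10}.
9 and 7 end up in different blocks, so they are distinguishable. For instance, the string 'xy' is accepted from only 7.

Yes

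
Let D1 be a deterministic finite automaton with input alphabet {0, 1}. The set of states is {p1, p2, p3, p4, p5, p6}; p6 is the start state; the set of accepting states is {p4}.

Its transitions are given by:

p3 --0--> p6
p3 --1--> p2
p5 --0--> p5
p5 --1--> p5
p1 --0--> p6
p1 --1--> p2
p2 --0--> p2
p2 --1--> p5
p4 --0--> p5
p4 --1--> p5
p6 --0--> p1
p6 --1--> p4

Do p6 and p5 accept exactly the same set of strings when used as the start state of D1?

First remove the unreachable states {p3}; 5 states remain.
P0 = {p4} | {p1,p2,p5,p6}.
Refine {p1,p2,p5,p6} on symbol 1: members go to different blocks, giving {p1,p2,p5} and {p6}.
On input 0, block {p1,p2,p5} splits into {p2,p5} and {p1}.
Stable partition: {p4} | {p2,p5} | {p6} | {p1} — 4 equivalence classes.
p6 and p5 end up in different blocks, so they are distinguishable. For instance, the string '1' is accepted from only p6.

No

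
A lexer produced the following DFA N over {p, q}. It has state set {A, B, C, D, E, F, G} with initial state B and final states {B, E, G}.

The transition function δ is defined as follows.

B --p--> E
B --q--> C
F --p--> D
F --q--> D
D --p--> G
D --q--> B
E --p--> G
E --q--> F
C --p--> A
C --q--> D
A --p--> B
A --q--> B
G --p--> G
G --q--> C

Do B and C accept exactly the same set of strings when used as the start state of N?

Every state is reachable, so we keep all 7.
Start with accepting vs non-accepting: {B,E,G} | {A,C,D,F}.
Refine {A,C,D,F} on symbol p: members go to different blocks, giving {A,D} and {C,F}.
Stable partition: {B,E,G} | {A,D} | {C,F} — 3 equivalence classes.
B and C end up in different blocks, so they are distinguishable. For instance, the string 'ε' is accepted from only B.

No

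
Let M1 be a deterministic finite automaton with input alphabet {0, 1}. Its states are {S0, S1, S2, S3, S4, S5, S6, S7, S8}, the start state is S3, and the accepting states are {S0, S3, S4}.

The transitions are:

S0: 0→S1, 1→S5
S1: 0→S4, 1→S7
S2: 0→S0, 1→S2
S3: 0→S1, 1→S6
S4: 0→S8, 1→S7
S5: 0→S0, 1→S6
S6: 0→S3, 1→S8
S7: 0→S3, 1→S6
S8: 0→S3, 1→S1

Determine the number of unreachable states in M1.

3

Starting at S3 and following transitions, the reachable set is {S1, S3, S4, S6, S7, S8}. That leaves S0, S2, S5 unreachable — 3 in total.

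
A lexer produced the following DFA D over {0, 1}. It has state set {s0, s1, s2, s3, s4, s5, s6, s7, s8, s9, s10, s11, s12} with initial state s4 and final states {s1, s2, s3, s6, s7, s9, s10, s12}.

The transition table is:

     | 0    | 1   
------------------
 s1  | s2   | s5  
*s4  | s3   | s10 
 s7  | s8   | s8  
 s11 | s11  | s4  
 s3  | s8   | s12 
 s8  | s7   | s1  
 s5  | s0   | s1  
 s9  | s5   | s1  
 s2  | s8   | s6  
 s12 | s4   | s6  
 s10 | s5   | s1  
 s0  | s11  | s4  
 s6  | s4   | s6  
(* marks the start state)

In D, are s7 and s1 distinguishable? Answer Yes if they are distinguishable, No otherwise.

Yes

Reachable states from the start: {s0,s1,s2,s3,s4,s5,s6,s7,s8,s10,s11,s12}. Unreachable: {s9} — drop them.
Start with accepting vs non-accepting: {s1,s2,s3,s6,s7,s10,s12} | {s0,s4,s5,s8,s11}.
Refine {s1,s2,s3,s6,s7,s10,s12} on symbol 0: members go to different blocks, giving {s2,s3,s6,s7,s10,s12} and {s1}.
Refine {s2,s3,s6,s7,s10,s12} on symbol 1: members go to different blocks, giving {s2,s3,s6,s12} and {s7} and {s10}.
On input 0, block {s0,s4,s5,s8,s11} splits into {s0,s5,s11} and {s4} and {s8}.
On input 0, block {s2,s3,s6,s12} splits into {s2,s3} and {s6,s12}.
On input 1, block {s0,s5,s11} splits into {s0,s11} and {s5}.
Stable partition: {s2,s3} | {s0,s11} | {s1} | {s7} | {s10} | {s4} | {s8} | {s6,s12} | {s5} — 9 equivalence classes.
s7 and s1 end up in different blocks, so they are distinguishable. For instance, the string '0' is accepted from only s1.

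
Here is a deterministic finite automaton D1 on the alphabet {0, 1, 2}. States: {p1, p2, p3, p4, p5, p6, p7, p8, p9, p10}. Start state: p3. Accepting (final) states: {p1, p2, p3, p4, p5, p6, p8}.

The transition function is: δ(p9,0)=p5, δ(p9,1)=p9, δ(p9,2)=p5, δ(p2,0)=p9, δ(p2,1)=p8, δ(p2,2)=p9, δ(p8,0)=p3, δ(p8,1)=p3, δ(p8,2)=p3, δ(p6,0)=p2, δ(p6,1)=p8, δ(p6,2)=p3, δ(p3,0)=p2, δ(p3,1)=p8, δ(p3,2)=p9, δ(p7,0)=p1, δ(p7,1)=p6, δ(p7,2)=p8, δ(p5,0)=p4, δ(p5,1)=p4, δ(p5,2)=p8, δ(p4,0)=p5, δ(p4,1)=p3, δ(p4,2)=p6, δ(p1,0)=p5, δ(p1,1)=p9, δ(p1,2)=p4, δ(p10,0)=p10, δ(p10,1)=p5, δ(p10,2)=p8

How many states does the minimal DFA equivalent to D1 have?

7

Reachable states from the start: {p2,p3,p4,p5,p6,p8,p9}. Unreachable: {p1,p7,p10} — drop them.
P0 = {p2,p3,p4,p5,p6,p8} | {p9}.
On input 0, block {p2,p3,p4,p5,p6,p8} splits into {p3,p4,p5,p6,p8} and {p2}.
Refine {p3,p4,p5,p6,p8} on symbol 0: members go to different blocks, giving {p4,p5,p8} and {p3,p6}.
Refine {p4,p5,p8} on symbol 0: members go to different blocks, giving {p4,p5} and {p8}.
Split {p4,p5} by δ(·,1) → {p4} and {p5}.
Split {p3,p6} by δ(·,2) → {p3} and {p6}.
Stable partition: {p4} | {p9} | {p2} | {p3} | {p8} | {p5} | {p6} — 7 equivalence classes.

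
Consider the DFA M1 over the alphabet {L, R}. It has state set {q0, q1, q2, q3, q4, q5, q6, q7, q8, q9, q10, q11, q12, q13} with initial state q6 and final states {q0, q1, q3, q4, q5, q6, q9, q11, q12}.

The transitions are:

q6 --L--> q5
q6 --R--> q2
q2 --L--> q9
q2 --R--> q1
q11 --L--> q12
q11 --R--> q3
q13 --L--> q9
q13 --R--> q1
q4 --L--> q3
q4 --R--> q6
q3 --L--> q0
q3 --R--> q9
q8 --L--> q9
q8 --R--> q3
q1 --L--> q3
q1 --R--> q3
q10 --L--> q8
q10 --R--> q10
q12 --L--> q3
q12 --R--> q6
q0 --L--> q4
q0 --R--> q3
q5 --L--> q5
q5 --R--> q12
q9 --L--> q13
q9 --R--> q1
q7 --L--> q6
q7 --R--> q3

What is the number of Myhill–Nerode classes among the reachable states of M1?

8

Reachable states from the start: {q0,q1,q2,q3,q4,q5,q6,q9,q12,q13}. Unreachable: {q7,q8,q10,q11} — drop them.
Initial partition by acceptance: {q0,q1,q3,q4,q5,q6,q9,q12} | {q2,q13}.
Refine {q0,q1,q3,q4,q5,q6,q9,q12} on symbol L: members go to different blocks, giving {q0,q1,q3,q4,q5,q6,q12} and {q9}.
Refine {q0,q1,q3,q4,q5,q6,q12} on symbol R: members go to different blocks, giving {q0,q1,q4,q5,q12} and {q3} and {q6}.
Split {q0,q1,q4,q5,q12} by δ(·,L) → {q1,q4,q12} and {q0,q5}.
On input R, block {q1,q4,q12} splits into {q4,q12} and {q1}.
On input L, block {q0,q5} splits into {q0} and {q5}.
Stable partition: {q4,q12} | {q2,q13} | {q9} | {q3} | {q6} | {q0} | {q1} | {q5} — 8 equivalence classes.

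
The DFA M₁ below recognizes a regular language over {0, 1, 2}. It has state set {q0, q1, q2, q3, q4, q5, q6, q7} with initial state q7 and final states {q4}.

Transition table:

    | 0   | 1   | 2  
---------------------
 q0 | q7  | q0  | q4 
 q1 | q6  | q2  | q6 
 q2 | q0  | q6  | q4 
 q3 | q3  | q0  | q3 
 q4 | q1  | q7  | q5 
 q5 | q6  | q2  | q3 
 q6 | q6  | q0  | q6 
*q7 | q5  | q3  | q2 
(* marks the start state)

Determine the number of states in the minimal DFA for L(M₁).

6

Every state is reachable, so we keep all 8.
P0 = {q4} | {q0,q1,q2,q3,q5,q6,q7}.
Split {q0,q1,q2,q3,q5,q6,q7} by δ(·,2) → {q1,q3,q5,q6,q7} and {q0,q2}.
Refine {q1,q3,q5,q6,q7} on symbol 1: members go to different blocks, giving {q1,q3,q5,q6} and {q7}.
On input 0, block {q0,q2} splits into {q0} and {q2}.
Refine {q1,q3,q5,q6} on symbol 1: members go to different blocks, giving {q1,q5} and {q3,q6}.
Stable partition: {q4} | {q1,q5} | {q0} | {q7} | {q2} | {q3,q6} — 6 equivalence classes.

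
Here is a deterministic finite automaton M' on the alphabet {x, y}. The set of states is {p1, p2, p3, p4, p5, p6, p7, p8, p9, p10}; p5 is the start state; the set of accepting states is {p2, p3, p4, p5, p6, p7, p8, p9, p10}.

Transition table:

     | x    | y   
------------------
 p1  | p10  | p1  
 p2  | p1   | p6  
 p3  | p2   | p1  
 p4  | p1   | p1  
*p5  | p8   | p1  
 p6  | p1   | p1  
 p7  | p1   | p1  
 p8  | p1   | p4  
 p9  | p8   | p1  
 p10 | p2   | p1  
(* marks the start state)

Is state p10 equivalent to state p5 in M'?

Yes

States {p3,p7,p9} cannot be reached from the start state, so discard them.
Start with accepting vs non-accepting: {p2,p4,p5,p6,p8,p10} | {p1}.
Refine {p2,p4,p5,p6,p8,p10} on symbol x: members go to different blocks, giving {p2,p4,p6,p8} and {p5,p10}.
Split {p2,p4,p6,p8} by δ(·,y) → {p2,p8} and {p4,p6}.
Stable partition: {p2,p8} | {p1} | {p5,p10} | {p4,p6} — 4 equivalence classes.
p10 and p5 lie in the same block of the stable partition, so they are equivalent — no string distinguishes them.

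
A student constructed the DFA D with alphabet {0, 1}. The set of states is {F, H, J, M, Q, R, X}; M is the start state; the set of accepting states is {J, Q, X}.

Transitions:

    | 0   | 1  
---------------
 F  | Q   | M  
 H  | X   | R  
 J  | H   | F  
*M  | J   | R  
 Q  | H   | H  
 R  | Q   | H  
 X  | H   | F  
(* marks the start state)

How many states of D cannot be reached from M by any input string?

Exploring from M, all states are eventually visited, so none are unreachable.

0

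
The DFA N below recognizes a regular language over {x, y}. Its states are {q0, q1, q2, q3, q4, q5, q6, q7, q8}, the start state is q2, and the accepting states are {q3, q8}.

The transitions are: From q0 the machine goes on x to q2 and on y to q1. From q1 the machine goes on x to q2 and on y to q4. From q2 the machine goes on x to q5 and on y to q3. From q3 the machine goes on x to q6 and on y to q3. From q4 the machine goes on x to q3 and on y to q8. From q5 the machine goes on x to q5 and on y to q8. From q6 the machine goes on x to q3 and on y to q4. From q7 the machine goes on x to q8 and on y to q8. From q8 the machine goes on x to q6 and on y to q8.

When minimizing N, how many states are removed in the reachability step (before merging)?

No path from q2 leads to q0, q1, q7; the other 6 states are all reachable.

3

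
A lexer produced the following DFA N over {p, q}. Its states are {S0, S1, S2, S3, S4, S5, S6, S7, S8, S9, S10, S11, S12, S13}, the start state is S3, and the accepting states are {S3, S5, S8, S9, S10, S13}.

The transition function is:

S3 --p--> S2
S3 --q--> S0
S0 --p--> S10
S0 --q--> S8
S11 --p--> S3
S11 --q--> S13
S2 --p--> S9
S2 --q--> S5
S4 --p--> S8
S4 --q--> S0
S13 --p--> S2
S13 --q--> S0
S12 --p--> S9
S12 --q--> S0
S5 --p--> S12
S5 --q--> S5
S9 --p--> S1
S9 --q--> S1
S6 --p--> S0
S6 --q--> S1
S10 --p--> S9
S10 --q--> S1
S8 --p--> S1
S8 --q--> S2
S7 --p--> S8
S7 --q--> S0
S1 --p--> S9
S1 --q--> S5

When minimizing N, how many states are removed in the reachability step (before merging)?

No path from S3 leads to S4, S6, S7, S11, S13; the other 9 states are all reachable.

5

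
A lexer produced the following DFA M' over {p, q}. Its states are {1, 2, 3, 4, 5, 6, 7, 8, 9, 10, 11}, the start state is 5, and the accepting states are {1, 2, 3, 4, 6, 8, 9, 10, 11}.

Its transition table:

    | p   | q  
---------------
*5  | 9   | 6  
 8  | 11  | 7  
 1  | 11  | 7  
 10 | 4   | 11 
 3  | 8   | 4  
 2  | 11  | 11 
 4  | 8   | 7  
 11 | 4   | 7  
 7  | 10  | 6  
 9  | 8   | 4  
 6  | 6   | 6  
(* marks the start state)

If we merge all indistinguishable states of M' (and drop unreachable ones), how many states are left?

States {1,2,3} cannot be reached from the start state, so discard them.
Initial partition by acceptance: {4,6,8,9,10,11} | {5,7}.
On input q, block {4,6,8,9,10,11} splits into {4,8,11} and {6,9,10}.
Split {6,9,10} by δ(·,p) → {9,10} and {6}.
The partition is now stable with 4 blocks: {4,8,11} | {5,7} | {9,10} | {6}.

4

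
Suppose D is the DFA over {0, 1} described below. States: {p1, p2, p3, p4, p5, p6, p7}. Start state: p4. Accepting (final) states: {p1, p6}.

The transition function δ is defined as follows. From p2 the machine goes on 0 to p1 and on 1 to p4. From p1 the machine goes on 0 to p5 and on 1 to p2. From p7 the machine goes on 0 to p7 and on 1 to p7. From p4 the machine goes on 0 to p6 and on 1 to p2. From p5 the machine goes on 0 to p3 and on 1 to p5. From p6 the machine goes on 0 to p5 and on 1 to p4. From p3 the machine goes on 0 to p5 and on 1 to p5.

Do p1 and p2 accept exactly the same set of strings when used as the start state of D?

First remove the unreachable states {p7}; 6 states remain.
Start with accepting vs non-accepting: {p1,p6} | {p2,p3,p4,p5}.
Refine {p2,p3,p4,p5} on symbol 0: members go to different blocks, giving {p2,p4} and {p3,p5}.
The partition is now stable with 3 blocks: {p1,p6} | {p2,p4} | {p3,p5}.
p1 and p2 end up in different blocks, so they are distinguishable. For instance, the string 'ε' is accepted from only p1.

No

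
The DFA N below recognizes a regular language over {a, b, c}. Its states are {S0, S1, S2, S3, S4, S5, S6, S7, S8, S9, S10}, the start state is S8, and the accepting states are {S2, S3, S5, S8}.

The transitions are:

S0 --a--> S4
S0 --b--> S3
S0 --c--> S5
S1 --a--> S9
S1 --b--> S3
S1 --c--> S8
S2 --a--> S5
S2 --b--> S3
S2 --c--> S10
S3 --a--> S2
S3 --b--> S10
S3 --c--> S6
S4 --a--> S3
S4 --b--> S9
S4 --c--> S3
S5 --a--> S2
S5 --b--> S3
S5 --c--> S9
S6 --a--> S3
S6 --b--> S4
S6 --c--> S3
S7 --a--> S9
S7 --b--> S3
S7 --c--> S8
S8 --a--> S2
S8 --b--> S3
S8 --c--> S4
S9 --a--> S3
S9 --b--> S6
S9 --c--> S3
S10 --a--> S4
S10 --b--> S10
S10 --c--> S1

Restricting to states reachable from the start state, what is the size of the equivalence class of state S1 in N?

First remove the unreachable states {S0,S7}; 9 states remain.
Initial partition by acceptance: {S2,S3,S5,S8} | {S1,S4,S6,S9,S10}.
On input b, block {S2,S3,S5,S8} splits into {S2,S5,S8} and {S3}.
Refine {S1,S4,S6,S9,S10} on symbol a: members go to different blocks, giving {S4,S6,S9} and {S1,S10}.
On input c, block {S2,S5,S8} splits into {S5,S8} and {S2}.
On input b, block {S1,S10} splits into {S1} and {S10}.
No further refinement is possible. Final partition (6 blocks): {S5,S8} | {S4,S6,S9} | {S3} | {S1} | {S2} | {S10}.
The equivalence class containing S1 is {S1}, of size 1.

1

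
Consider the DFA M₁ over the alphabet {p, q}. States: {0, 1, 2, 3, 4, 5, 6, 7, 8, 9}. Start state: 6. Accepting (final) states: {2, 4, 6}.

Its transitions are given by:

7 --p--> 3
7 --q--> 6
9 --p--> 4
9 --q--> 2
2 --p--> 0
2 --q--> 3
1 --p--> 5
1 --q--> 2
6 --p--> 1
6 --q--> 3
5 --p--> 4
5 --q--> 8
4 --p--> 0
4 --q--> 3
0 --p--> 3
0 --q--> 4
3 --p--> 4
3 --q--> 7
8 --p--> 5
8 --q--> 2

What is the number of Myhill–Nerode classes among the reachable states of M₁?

First remove the unreachable states {9}; 9 states remain.
Initial partition by acceptance: {2,4,6} | {0,1,3,5,7,8}.
Refine {0,1,3,5,7,8} on symbol p: members go to different blocks, giving {0,1,7,8} and {3,5}.
No further refinement is possible. Final partition (3 blocks): {2,4,6} | {0,1,7,8} | {3,5}.

3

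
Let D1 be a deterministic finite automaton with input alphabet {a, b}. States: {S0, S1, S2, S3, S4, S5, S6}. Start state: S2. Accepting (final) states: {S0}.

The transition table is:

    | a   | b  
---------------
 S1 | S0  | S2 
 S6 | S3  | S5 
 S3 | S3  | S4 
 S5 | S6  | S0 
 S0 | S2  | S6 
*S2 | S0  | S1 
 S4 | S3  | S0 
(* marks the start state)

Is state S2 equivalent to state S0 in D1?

Start with accepting vs non-accepting: {S0} | {S1,S2,S3,S4,S5,S6}.
Split {S1,S2,S3,S4,S5,S6} by δ(·,a) → {S3,S4,S5,S6} and {S1,S2}.
Split {S3,S4,S5,S6} by δ(·,b) → {S3,S6} and {S4,S5}.
No further refinement is possible. Final partition (4 blocks): {S0} | {S3,S6} | {S1,S2} | {S4,S5}.
S2 and S0 end up in different blocks, so they are distinguishable. For instance, the string 'ε' is accepted from only S0.

No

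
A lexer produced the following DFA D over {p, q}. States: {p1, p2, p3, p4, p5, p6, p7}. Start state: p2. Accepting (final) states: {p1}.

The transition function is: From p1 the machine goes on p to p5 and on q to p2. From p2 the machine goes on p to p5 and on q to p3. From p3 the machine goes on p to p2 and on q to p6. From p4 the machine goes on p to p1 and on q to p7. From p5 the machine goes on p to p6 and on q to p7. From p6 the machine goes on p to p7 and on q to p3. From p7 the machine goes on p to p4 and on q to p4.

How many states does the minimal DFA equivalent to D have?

7

Initial partition by acceptance: {p1} | {p2,p3,p4,p5,p6,p7}.
On input p, block {p2,p3,p4,p5,p6,p7} splits into {p2,p3,p5,p6,p7} and {p4}.
On input p, block {p2,p3,p5,p6,p7} splits into {p2,p3,p5,p6} and {p7}.
Refine {p2,p3,p5,p6} on symbol p: members go to different blocks, giving {p2,p3,p5} and {p6}.
On input p, block {p2,p3,p5} splits into {p2,p3} and {p5}.
On input p, block {p2,p3} splits into {p2} and {p3}.
Stable partition: {p1} | {p2} | {p4} | {p7} | {p6} | {p5} | {p3} — 7 equivalence classes.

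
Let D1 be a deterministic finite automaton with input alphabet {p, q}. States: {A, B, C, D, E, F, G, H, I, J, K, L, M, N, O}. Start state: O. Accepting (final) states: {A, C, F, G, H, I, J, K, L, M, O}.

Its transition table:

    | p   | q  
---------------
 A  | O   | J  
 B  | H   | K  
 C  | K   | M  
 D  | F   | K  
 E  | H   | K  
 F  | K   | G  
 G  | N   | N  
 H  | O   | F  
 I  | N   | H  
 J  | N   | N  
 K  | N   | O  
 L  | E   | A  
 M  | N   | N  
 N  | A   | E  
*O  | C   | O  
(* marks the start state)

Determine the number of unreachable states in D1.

No path from O leads to B, D, I, L; the other 11 states are all reachable.

4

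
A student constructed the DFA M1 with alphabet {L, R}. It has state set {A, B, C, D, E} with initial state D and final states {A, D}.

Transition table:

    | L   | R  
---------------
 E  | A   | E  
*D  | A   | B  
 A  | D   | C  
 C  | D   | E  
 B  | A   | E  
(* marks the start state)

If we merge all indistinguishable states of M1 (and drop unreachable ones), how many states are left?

Every state is reachable, so we keep all 5.
Start with accepting vs non-accepting: {A,D} | {B,C,E}.
Stable partition: {A,D} | {B,C,E} — 2 equivalence classes.

2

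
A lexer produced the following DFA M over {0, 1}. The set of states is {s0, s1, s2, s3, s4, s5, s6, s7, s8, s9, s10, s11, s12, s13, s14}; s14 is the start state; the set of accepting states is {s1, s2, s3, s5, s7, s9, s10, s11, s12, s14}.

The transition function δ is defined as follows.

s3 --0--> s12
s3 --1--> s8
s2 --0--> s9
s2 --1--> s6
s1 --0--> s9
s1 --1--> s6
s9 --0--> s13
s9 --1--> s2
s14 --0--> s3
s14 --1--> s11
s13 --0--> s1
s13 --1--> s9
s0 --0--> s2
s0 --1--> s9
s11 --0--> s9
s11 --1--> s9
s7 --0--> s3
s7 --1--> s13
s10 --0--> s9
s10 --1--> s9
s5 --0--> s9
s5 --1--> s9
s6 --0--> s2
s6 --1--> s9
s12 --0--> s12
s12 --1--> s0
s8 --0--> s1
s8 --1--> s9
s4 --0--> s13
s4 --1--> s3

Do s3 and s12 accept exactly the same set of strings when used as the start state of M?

States {s4,s5,s7,s10} cannot be reached from the start state, so discard them.
P0 = {s1,s2,s3,s9,s11,s12,s14} | {s0,s6,s8,s13}.
On input 0, block {s1,s2,s3,s9,s11,s12,s14} splits into {s1,s2,s3,s11,s12,s14} and {s9}.
Split {s1,s2,s3,s11,s12,s14} by δ(·,0) → {s1,s2,s11} and {s3,s12,s14}.
Split {s1,s2,s11} by δ(·,1) → {s1,s2} and {s11}.
Split {s3,s12,s14} by δ(·,1) → {s3,s12} and {s14}.
The partition is now stable with 6 blocks: {s1,s2} | {s0,s6,s8,s13} | {s9} | {s3,s12} | {s11} | {s14}.
s3 and s12 lie in the same block of the stable partition, so they are equivalent — no string distinguishes them.

Yes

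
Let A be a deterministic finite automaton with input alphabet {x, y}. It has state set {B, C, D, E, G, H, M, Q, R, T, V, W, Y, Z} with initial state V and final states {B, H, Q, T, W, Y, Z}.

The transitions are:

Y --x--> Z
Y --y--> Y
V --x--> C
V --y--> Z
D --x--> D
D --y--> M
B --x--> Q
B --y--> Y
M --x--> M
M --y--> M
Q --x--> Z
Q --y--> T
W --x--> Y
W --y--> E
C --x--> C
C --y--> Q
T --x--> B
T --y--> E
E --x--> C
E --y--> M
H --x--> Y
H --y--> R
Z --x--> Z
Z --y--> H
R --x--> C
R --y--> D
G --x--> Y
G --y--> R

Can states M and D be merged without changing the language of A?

Yes

Reachable states from the start: {B,C,D,E,H,M,Q,R,T,V,Y,Z}. Unreachable: {G,W} — drop them.
Start with accepting vs non-accepting: {B,H,Q,T,Y,Z} | {C,D,E,M,R,V}.
On input y, block {B,H,Q,T,Y,Z} splits into {B,Q,Y,Z} and {H,T}.
Split {B,Q,Y,Z} by δ(·,y) → {Q,Z} and {B,Y}.
On input y, block {C,D,E,M,R,V} splits into {D,E,M,R} and {C,V}.
On input x, block {D,E,M,R} splits into {D,M} and {E,R}.
No further refinement is possible. Final partition (6 blocks): {Q,Z} | {D,M} | {H,T} | {B,Y} | {C,V} | {E,R}.
M and D lie in the same block of the stable partition, so they are equivalent — no string distinguishes them.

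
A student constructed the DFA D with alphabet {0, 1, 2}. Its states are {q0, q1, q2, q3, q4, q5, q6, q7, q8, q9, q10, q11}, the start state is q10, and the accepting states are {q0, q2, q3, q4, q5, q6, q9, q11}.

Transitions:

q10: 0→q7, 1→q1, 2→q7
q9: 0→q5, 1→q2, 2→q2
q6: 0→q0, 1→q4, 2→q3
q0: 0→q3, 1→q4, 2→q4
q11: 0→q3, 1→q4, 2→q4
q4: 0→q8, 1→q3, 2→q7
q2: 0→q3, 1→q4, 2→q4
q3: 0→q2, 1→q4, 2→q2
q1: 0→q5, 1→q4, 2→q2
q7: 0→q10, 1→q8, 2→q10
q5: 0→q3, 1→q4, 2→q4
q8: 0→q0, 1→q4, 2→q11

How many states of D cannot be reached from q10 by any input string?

Starting at q10 and following transitions, the reachable set is {q0, q1, q2, q3, q4, q5, q7, q8, q10, q11}. That leaves q6, q9 unreachable — 2 in total.

2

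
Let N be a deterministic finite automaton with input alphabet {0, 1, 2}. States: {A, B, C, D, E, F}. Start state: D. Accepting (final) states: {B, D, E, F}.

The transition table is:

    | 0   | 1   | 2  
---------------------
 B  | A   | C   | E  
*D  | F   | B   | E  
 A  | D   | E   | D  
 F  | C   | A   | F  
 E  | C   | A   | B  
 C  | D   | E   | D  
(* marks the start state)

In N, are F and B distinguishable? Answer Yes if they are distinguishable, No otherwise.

Start with accepting vs non-accepting: {B,D,E,F} | {A,C}.
Refine {B,D,E,F} on symbol 0: members go to different blocks, giving {B,E,F} and {D}.
No further refinement is possible. Final partition (3 blocks): {B,E,F} | {A,C} | {D}.
F and B lie in the same block of the stable partition, so they are equivalent — no string distinguishes them.

No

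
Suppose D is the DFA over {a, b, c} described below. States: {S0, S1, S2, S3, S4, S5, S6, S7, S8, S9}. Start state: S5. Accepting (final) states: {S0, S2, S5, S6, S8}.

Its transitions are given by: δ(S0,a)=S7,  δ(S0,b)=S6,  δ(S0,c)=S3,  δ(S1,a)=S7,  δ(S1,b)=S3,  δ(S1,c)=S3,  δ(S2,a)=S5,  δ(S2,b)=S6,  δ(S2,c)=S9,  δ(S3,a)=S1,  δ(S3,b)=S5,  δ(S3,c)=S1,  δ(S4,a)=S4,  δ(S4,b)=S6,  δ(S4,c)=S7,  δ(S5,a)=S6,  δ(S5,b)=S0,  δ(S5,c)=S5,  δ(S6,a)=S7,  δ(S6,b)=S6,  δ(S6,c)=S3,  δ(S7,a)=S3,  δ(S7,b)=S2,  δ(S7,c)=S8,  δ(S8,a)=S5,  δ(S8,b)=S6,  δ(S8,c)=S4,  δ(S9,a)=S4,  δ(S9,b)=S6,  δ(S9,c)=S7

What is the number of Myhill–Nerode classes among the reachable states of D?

7

All states are reachable from the start state.
Start with accepting vs non-accepting: {S0,S2,S5,S6,S8} | {S1,S3,S4,S7,S9}.
On input a, block {S0,S2,S5,S6,S8} splits into {S2,S5,S8} and {S0,S6}.
Refine {S2,S5,S8} on symbol a: members go to different blocks, giving {S2,S8} and {S5}.
On input b, block {S1,S3,S4,S7,S9} splits into {S4,S9} and {S1} and {S3} and {S7}.
Stable partition: {S2,S8} | {S4,S9} | {S0,S6} | {S5} | {S1} | {S3} | {S7} — 7 equivalence classes.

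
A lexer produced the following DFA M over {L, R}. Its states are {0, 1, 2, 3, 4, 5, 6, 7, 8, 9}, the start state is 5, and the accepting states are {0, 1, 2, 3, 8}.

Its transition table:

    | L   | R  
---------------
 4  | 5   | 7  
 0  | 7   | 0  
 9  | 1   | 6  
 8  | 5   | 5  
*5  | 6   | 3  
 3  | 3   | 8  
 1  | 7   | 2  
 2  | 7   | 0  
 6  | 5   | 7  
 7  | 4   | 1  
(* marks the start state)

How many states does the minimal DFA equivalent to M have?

First remove the unreachable states {9}; 9 states remain.
P0 = {0,1,2,3,8} | {4,5,6,7}.
Refine {0,1,2,3,8} on symbol L: members go to different blocks, giving {0,1,2,8} and {3}.
On input R, block {0,1,2,8} splits into {0,1,2} and {8}.
Split {4,5,6,7} by δ(·,R) → {4,6} and {5} and {7}.
The partition is now stable with 6 blocks: {0,1,2} | {4,6} | {3} | {8} | {5} | {7}.

6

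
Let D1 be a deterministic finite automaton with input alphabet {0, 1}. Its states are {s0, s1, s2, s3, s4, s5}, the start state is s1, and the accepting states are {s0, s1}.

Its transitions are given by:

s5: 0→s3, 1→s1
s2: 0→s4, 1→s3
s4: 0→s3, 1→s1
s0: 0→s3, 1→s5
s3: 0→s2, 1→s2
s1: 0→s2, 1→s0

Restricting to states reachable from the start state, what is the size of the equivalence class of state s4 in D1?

2

All states are reachable from the start state.
P0 = {s0,s1} | {s2,s3,s4,s5}.
Split {s0,s1} by δ(·,1) → {s0} and {s1}.
Split {s2,s3,s4,s5} by δ(·,1) → {s2,s3} and {s4,s5}.
Split {s2,s3} by δ(·,0) → {s2} and {s3}.
No further refinement is possible. Final partition (5 blocks): {s0} | {s2} | {s1} | {s4,s5} | {s3}.
State s4 belongs to the block {s4,s5}, which has 2 states.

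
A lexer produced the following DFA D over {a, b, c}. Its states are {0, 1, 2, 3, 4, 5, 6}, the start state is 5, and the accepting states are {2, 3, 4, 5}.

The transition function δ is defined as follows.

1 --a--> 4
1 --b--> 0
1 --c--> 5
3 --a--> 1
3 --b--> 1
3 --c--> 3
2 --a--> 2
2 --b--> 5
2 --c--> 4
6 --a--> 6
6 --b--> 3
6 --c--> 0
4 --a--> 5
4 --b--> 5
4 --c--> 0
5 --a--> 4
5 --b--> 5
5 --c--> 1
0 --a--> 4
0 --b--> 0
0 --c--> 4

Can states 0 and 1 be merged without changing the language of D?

Yes

Reachable states from the start: {0,1,4,5}. Unreachable: {2,3,6} — drop them.
P0 = {4,5} | {0,1}.
The partition is now stable with 2 blocks: {4,5} | {0,1}.
0 and 1 lie in the same block of the stable partition, so they are equivalent — no string distinguishes them.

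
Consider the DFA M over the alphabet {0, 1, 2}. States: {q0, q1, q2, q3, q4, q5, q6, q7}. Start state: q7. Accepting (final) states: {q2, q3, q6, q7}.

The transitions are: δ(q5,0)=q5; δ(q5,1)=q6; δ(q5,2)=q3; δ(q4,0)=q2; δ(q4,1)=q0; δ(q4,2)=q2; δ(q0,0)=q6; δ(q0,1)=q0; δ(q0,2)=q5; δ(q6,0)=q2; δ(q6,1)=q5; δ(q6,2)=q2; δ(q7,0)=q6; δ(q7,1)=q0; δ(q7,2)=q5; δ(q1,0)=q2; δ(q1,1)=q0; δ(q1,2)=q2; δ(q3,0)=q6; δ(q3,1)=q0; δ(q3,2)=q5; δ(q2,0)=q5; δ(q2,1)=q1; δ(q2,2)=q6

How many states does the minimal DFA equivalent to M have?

Reachable states from the start: {q0,q1,q2,q3,q5,q6,q7}. Unreachable: {q4} — drop them.
Initial partition by acceptance: {q2,q3,q6,q7} | {q0,q1,q5}.
On input 0, block {q2,q3,q6,q7} splits into {q3,q6,q7} and {q2}.
Split {q3,q6,q7} by δ(·,0) → {q3,q7} and {q6}.
Split {q0,q1,q5} by δ(·,0) → {q0} and {q1} and {q5}.
Stable partition: {q3,q7} | {q0} | {q2} | {q6} | {q1} | {q5} — 6 equivalence classes.

6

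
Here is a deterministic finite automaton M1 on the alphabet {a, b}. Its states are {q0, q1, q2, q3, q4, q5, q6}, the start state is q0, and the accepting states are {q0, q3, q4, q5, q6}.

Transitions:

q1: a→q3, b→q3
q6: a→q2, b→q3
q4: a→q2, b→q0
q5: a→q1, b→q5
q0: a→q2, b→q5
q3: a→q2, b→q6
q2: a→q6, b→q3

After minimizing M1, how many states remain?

First remove the unreachable states {q4}; 6 states remain.
P0 = {q0,q3,q5,q6} | {q1,q2}.
No further refinement is possible. Final partition (2 blocks): {q0,q3,q5,q6} | {q1,q2}.

2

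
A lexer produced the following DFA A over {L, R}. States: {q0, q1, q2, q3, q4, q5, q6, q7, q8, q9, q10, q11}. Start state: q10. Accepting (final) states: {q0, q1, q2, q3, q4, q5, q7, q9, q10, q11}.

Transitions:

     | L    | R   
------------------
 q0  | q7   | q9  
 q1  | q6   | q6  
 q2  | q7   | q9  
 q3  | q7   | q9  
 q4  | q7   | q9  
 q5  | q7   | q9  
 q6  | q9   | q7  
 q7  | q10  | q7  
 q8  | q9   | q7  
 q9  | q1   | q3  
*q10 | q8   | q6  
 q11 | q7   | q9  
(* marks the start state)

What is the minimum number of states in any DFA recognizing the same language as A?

5

First remove the unreachable states {q0,q2,q4,q5,q11}; 7 states remain.
P0 = {q1,q3,q7,q9,q10} | {q6,q8}.
Refine {q1,q3,q7,q9,q10} on symbol L: members go to different blocks, giving {q3,q7,q9} and {q1,q10}.
On input L, block {q3,q7,q9} splits into {q7,q9} and {q3}.
Split {q7,q9} by δ(·,R) → {q7} and {q9}.
The partition is now stable with 5 blocks: {q7} | {q6,q8} | {q1,q10} | {q3} | {q9}.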